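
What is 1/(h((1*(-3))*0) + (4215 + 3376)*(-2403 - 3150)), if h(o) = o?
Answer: -1/42152823 ≈ -2.3723e-8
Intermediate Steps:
1/(h((1*(-3))*0) + (4215 + 3376)*(-2403 - 3150)) = 1/((1*(-3))*0 + (4215 + 3376)*(-2403 - 3150)) = 1/(-3*0 + 7591*(-5553)) = 1/(0 - 42152823) = 1/(-42152823) = -1/42152823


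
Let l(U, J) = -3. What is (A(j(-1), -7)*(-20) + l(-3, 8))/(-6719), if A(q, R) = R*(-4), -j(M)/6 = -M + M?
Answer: 563/6719 ≈ 0.083792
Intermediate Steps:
j(M) = 0 (j(M) = -6*(-M + M) = -6*0 = 0)
A(q, R) = -4*R
(A(j(-1), -7)*(-20) + l(-3, 8))/(-6719) = (-4*(-7)*(-20) - 3)/(-6719) = (28*(-20) - 3)*(-1/6719) = (-560 - 3)*(-1/6719) = -563*(-1/6719) = 563/6719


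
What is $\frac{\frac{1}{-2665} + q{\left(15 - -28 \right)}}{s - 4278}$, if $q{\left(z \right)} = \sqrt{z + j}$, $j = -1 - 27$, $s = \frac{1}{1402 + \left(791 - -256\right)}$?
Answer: $\frac{2449}{27920727965} - \frac{2449 \sqrt{15}}{10476821} \approx -0.00090524$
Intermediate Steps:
$s = \frac{1}{2449}$ ($s = \frac{1}{1402 + \left(791 + 256\right)} = \frac{1}{1402 + 1047} = \frac{1}{2449} \approx 0.00040833$)
$j = -28$
$q{\left(z \right)} = \sqrt{-28 + z}$ ($q{\left(z \right)} = \sqrt{z - 28} = \sqrt{-28 + z}$)
$\frac{\frac{1}{-2665} + q{\left(15 - -28 \right)}}{s - 4278} = \frac{\frac{1}{-2665} + \sqrt{-28 + \left(15 - -28\right)}}{\frac{1}{2449} - 4278} = \frac{- \frac{1}{2665} + \sqrt{-28 + \left(15 + 28\right)}}{- \frac{10476821}{2449}} = \left(- \frac{1}{2665} + \sqrt{-28 + 43}\right) \left(- \frac{2449}{10476821}\right) = \left(- \frac{1}{2665} + \sqrt{15}\right) \left(- \frac{2449}{10476821}\right) = \frac{2449}{27920727965} - \frac{2449 \sqrt{15}}{10476821}$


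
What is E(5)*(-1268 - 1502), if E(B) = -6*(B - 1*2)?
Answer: 49860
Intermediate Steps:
E(B) = 12 - 6*B (E(B) = -6*(B - 2) = -6*(-2 + B) = 12 - 6*B)
E(5)*(-1268 - 1502) = (12 - 6*5)*(-1268 - 1502) = (12 - 30)*(-2770) = -18*(-2770) = 49860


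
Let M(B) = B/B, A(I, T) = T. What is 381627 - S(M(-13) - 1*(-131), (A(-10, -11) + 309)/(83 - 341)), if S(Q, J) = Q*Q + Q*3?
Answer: 363807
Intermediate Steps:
M(B) = 1
S(Q, J) = Q² + 3*Q
381627 - S(M(-13) - 1*(-131), (A(-10, -11) + 309)/(83 - 341)) = 381627 - (1 - 1*(-131))*(3 + (1 - 1*(-131))) = 381627 - (1 + 131)*(3 + (1 + 131)) = 381627 - 132*(3 + 132) = 381627 - 132*135 = 381627 - 1*17820 = 381627 - 17820 = 363807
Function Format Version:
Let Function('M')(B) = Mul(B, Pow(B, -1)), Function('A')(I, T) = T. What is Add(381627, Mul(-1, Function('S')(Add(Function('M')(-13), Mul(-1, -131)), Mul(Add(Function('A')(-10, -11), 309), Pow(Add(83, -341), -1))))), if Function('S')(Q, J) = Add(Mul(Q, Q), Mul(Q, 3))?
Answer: 363807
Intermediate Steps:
Function('M')(B) = 1
Function('S')(Q, J) = Add(Pow(Q, 2), Mul(3, Q))
Add(381627, Mul(-1, Function('S')(Add(Function('M')(-13), Mul(-1, -131)), Mul(Add(Function('A')(-10, -11), 309), Pow(Add(83, -341), -1))))) = Add(381627, Mul(-1, Mul(Add(1, Mul(-1, -131)), Add(3, Add(1, Mul(-1, -131)))))) = Add(381627, Mul(-1, Mul(Add(1, 131), Add(3, Add(1, 131))))) = Add(381627, Mul(-1, Mul(132, Add(3, 132)))) = Add(381627, Mul(-1, Mul(132, 135))) = Add(381627, Mul(-1, 17820)) = Add(381627, -17820) = 363807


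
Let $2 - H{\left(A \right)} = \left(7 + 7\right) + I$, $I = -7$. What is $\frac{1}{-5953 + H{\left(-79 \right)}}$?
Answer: $- \frac{1}{5958} \approx -0.00016784$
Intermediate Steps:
$H{\left(A \right)} = -5$ ($H{\left(A \right)} = 2 - \left(\left(7 + 7\right) - 7\right) = 2 - \left(14 - 7\right) = 2 - 7 = -5$)
$\frac{1}{-5953 + H{\left(-79 \right)}} = \frac{1}{-5953 - 5} = \frac{1}{-5958} = - \frac{1}{5958}$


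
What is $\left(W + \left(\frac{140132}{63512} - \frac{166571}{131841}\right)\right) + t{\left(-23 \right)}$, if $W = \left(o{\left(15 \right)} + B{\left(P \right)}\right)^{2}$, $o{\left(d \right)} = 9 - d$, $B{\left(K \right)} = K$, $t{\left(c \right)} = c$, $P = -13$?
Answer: $\frac{709533503939}{2093371398} \approx 338.94$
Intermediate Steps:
$W = 361$ ($W = \left(\left(9 - 15\right) - 13\right)^{2} = \left(-6 - 13\right)^{2} = \left(-19\right)^{2} = 361$)
$\left(W + \left(\frac{140132}{63512} - \frac{166571}{131841}\right)\right) + t{\left(-23 \right)} = \left(361 + \left(\frac{140132}{63512} - \frac{166571}{131841}\right)\right) - 23 = \left(361 + \left(140132 \cdot \frac{1}{63512} - \frac{166571}{131841}\right)\right) - 23 = \left(361 + \left(\frac{35033}{15878} - \frac{166571}{131841}\right)\right) - 23 = \left(361 + \frac{1973971415}{2093371398}\right) - 23 = \frac{757681046093}{2093371398} - 23 = \frac{709533503939}{2093371398}$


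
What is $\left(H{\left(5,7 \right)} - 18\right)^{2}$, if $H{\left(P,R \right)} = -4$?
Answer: $484$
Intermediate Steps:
$\left(H{\left(5,7 \right)} - 18\right)^{2} = \left(-4 - 18\right)^{2} = \left(-22\right)^{2} = 484$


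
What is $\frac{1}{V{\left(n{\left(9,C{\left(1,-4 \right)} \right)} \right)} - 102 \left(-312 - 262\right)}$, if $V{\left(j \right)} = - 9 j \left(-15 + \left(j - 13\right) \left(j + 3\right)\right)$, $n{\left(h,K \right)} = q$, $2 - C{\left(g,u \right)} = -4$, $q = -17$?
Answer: $\frac{1}{120513} \approx 8.2979 \cdot 10^{-6}$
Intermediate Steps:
$C{\left(g,u \right)} = 6$ ($C{\left(g,u \right)} = 2 - -4 = 2 + 4 = 6$)
$n{\left(h,K \right)} = -17$
$V{\left(j \right)} = - 9 j \left(-15 + \left(-13 + j\right) \left(3 + j\right)\right)$
$\frac{1}{V{\left(n{\left(9,C{\left(1,-4 \right)} \right)} \right)} - 102 \left(-312 - 262\right)} = \frac{1}{9 \left(-17\right) \left(54 - \left(-17\right)^{2} + 10 \left(-17\right)\right) - 102 \left(-312 - 262\right)} = \frac{1}{9 \left(-17\right) \left(54 - 289 - 170\right) - -58548} = \frac{1}{9 \left(-17\right) \left(54 - 289 - 170\right) + 58548} = \frac{1}{9 \left(-17\right) \left(-405\right) + 58548} = \frac{1}{61965 + 58548} = \frac{1}{120513}$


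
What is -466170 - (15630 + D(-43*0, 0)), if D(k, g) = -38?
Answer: -481762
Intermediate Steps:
-466170 - (15630 + D(-43*0, 0)) = -466170 - (15630 - 38) = -466170 - 1*15592 = -466170 - 15592 = -481762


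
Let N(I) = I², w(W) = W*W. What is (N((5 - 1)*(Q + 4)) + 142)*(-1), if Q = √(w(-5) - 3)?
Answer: -750 - 128*√22 ≈ -1350.4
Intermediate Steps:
w(W) = W²
Q = √22 (Q = √((-5)² - 3) = √(25 - 3) = √22 ≈ 4.6904)
(N((5 - 1)*(Q + 4)) + 142)*(-1) = (((5 - 1)*(√22 + 4))² + 142)*(-1) = ((4*(4 + √22))² + 142)*(-1) = ((16 + 4*√22)² + 142)*(-1) = (142 + (16 + 4*√22)²)*(-1) = -142 - (16 + 4*√22)²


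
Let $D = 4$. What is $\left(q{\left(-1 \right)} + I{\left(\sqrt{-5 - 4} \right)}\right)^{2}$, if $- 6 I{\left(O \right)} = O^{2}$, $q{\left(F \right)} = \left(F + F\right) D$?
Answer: $\frac{169}{4} \approx 42.25$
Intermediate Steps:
$q{\left(F \right)} = 8 F$ ($q{\left(F \right)} = \left(F + F\right) 4 = 2 F 4 = 8 F$)
$I{\left(O \right)} = - \frac{O^{2}}{6}$
$\left(q{\left(-1 \right)} + I{\left(\sqrt{-5 - 4} \right)}\right)^{2} = \left(8 \left(-1\right) - \frac{\left(\sqrt{-5 - 4}\right)^{2}}{6}\right)^{2} = \left(-8 - \frac{\left(\sqrt{-9}\right)^{2}}{6}\right)^{2} = \left(-8 - \frac{\left(3 i\right)^{2}}{6}\right)^{2} = \left(-8 - - \frac{3}{2}\right)^{2} = \left(-8 + \frac{3}{2}\right)^{2} = \left(- \frac{13}{2}\right)^{2} = \frac{169}{4}$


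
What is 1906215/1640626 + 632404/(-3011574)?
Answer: 2351584543753/2470433302662 ≈ 0.95189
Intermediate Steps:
1906215/1640626 + 632404/(-3011574) = 1906215*(1/1640626) + 632404*(-1/3011574) = 1906215/1640626 - 316202/1505787 = 2351584543753/2470433302662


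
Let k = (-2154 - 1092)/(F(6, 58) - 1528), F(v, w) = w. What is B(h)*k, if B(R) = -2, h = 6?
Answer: -1082/245 ≈ -4.4163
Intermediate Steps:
k = 541/245 (k = (-2154 - 1092)/(58 - 1528) = -3246/(-1470) = -3246*(-1/1470) = 541/245 ≈ 2.2082)
B(h)*k = -2*541/245 = -1082/245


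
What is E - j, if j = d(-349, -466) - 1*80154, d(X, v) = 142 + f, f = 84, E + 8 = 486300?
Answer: 566220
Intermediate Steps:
E = 486292 (E = -8 + 486300 = 486292)
d(X, v) = 226 (d(X, v) = 142 + 84 = 226)
j = -79928 (j = 226 - 1*80154 = 226 - 80154 = -79928)
E - j = 486292 - 1*(-79928) = 486292 + 79928 = 566220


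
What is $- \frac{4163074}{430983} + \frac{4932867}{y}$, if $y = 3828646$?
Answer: $- \frac{13812954799543}{1650081339018} \approx -8.3711$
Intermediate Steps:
$- \frac{4163074}{430983} + \frac{4932867}{y} = - \frac{4163074}{430983} + \frac{4932867}{3828646} = - \frac{13812954799543}{1650081339018}$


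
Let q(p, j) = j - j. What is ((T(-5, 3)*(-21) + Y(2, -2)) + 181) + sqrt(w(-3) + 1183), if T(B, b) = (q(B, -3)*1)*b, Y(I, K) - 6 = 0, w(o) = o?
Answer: 187 + 2*sqrt(295) ≈ 221.35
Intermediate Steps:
q(p, j) = 0
Y(I, K) = 6 (Y(I, K) = 6 + 0 = 6)
T(B, b) = 0 (T(B, b) = (0*1)*b = 0*b = 0)
((T(-5, 3)*(-21) + Y(2, -2)) + 181) + sqrt(w(-3) + 1183) = ((0*(-21) + 6) + 181) + sqrt(-3 + 1183) = ((0 + 6) + 181) + sqrt(1180) = (6 + 181) + 2*sqrt(295) = 187 + 2*sqrt(295)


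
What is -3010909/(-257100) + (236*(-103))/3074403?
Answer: 1027833119503/87825445700 ≈ 11.703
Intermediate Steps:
-3010909/(-257100) + (236*(-103))/3074403 = -3010909*(-1/257100) - 24308*1/3074403 = 3010909/257100 - 24308/3074403 = 1027833119503/87825445700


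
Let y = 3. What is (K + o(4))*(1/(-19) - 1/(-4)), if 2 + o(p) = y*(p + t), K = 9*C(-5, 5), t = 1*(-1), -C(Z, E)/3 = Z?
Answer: 1065/38 ≈ 28.026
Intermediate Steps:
C(Z, E) = -3*Z
t = -1
K = 135 (K = 9*(-3*(-5)) = 9*15 = 135)
o(p) = -5 + 3*p (o(p) = -2 + 3*(p - 1) = -2 + 3*(-1 + p) = -2 + (-3 + 3*p) = -5 + 3*p)
(K + o(4))*(1/(-19) - 1/(-4)) = (135 + (-5 + 3*4))*(1/(-19) - 1/(-4)) = (135 + (-5 + 12))*(1*(-1/19) - 1*(-¼)) = (135 + 7)*(-1/19 + ¼) = 142*(15/76) = 1065/38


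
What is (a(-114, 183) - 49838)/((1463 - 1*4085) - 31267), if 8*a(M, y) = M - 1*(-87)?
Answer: 398731/271112 ≈ 1.4707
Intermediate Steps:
a(M, y) = 87/8 + M/8 (a(M, y) = (M - 1*(-87))/8 = (M + 87)/8 = (87 + M)/8 = 87/8 + M/8)
(a(-114, 183) - 49838)/((1463 - 1*4085) - 31267) = ((87/8 + (⅛)*(-114)) - 49838)/((1463 - 1*4085) - 31267) = ((87/8 - 57/4) - 49838)/((1463 - 4085) - 31267) = (-27/8 - 49838)/(-2622 - 31267) = -398731/8/(-33889) = -398731/8*(-1/33889) = 398731/271112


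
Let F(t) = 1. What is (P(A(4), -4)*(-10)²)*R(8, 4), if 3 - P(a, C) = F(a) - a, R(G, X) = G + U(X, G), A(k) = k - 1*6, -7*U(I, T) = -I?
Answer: 0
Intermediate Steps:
U(I, T) = I/7 (U(I, T) = -(-1)*I/7 = I/7)
A(k) = -6 + k (A(k) = k - 6 = -6 + k)
R(G, X) = G + X/7
P(a, C) = 2 + a (P(a, C) = 3 - (1 - a) = 3 + (-1 + a) = 2 + a)
(P(A(4), -4)*(-10)²)*R(8, 4) = ((2 + (-6 + 4))*(-10)²)*(8 + (⅐)*4) = ((2 - 2)*100)*(8 + 4/7) = (0*100)*(60/7) = 0*(60/7) = 0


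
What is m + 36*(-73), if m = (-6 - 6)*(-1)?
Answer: -2616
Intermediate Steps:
m = 12 (m = -12*(-1) = 12)
m + 36*(-73) = 12 + 36*(-73) = 12 - 2628 = -2616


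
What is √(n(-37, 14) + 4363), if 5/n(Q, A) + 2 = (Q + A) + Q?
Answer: √16771062/62 ≈ 66.052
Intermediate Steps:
n(Q, A) = 5/(-2 + A + 2*Q) (n(Q, A) = 5/(-2 + ((Q + A) + Q)) = 5/(-2 + ((A + Q) + Q)) = 5/(-2 + (A + 2*Q)) = 5/(-2 + A + 2*Q))
√(n(-37, 14) + 4363) = √(5/(-2 + 14 + 2*(-37)) + 4363) = √(5/(-2 + 14 - 74) + 4363) = √(5/(-62) + 4363) = √(5*(-1/62) + 4363) = √(-5/62 + 4363) = √(270501/62) = √16771062/62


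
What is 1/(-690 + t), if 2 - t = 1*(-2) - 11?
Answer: -1/675 ≈ -0.0014815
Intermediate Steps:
t = 15 (t = 2 - (1*(-2) - 11) = 2 - (-2 - 11) = 2 - 1*(-13) = 2 + 13 = 15)
1/(-690 + t) = 1/(-690 + 15) = 1/(-675) = -1/675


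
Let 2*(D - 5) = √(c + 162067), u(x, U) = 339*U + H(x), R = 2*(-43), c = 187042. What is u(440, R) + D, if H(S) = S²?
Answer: 164451 + √349109/2 ≈ 1.6475e+5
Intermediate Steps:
R = -86
u(x, U) = x² + 339*U (u(x, U) = 339*U + x² = x² + 339*U)
D = 5 + √349109/2 (D = 5 + √(187042 + 162067)/2 = 5 + √349109/2 ≈ 300.43)
u(440, R) + D = (440² + 339*(-86)) + (5 + √349109/2) = (193600 - 29154) + (5 + √349109/2) = 164446 + (5 + √349109/2) = 164451 + √349109/2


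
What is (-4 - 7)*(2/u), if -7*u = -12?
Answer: -77/6 ≈ -12.833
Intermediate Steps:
u = 12/7 (u = -⅐*(-12) = 12/7 ≈ 1.7143)
(-4 - 7)*(2/u) = (-4 - 7)*(2/(12/7)) = -22*7/12 = -11*7/6 = -77/6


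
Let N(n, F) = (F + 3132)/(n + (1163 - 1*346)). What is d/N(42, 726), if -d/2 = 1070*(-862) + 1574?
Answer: 263645998/643 ≈ 4.1003e+5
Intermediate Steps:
N(n, F) = (3132 + F)/(817 + n) (N(n, F) = (3132 + F)/(n + (1163 - 346)) = (3132 + F)/(n + 817) = (3132 + F)/(817 + n))
d = 1841532 (d = -2*(1070*(-862) + 1574) = -2*(-922340 + 1574) = -2*(-920766) = 1841532)
d/N(42, 726) = 1841532/(((3132 + 726)/(817 + 42))) = 1841532/((3858/859)) = 1841532/(((1/859)*3858)) = 1841532/(3858/859) = 1841532*(859/3858) = 263645998/643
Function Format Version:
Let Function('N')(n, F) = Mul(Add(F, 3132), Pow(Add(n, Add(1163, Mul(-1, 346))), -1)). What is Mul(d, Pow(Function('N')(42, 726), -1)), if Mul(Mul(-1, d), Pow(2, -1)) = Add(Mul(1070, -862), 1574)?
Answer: Rational(263645998, 643) ≈ 4.1003e+5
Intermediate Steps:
Function('N')(n, F) = Mul(Pow(Add(817, n), -1), Add(3132, F)) (Function('N')(n, F) = Mul(Add(3132, F), Pow(Add(n, Add(1163, -346)), -1)) = Mul(Add(3132, F), Pow(Add(n, 817), -1)) = Mul(Add(3132, F), Pow(Add(817, n), -1)) = Mul(Pow(Add(817, n), -1), Add(3132, F)))
d = 1841532 (d = Mul(-2, Add(Mul(1070, -862), 1574)) = Mul(-2, Add(-922340, 1574)) = Mul(-2, -920766) = 1841532)
Mul(d, Pow(Function('N')(42, 726), -1)) = Mul(1841532, Pow(Mul(Pow(Add(817, 42), -1), Add(3132, 726)), -1)) = Mul(1841532, Pow(Mul(Pow(859, -1), 3858), -1)) = Mul(1841532, Pow(Mul(Rational(1, 859), 3858), -1)) = Mul(1841532, Pow(Rational(3858, 859), -1)) = Mul(1841532, Rational(859, 3858)) = Rational(263645998, 643)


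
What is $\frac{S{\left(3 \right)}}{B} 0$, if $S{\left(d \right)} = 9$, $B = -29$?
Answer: $0$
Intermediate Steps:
$\frac{S{\left(3 \right)}}{B} 0 = \frac{9}{-29} \cdot 0 = 9 \left(- \frac{1}{29}\right) 0 = \left(- \frac{9}{29}\right) 0 = 0$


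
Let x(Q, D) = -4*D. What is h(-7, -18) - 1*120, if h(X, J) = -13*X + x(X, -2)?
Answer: -21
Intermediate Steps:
h(X, J) = 8 - 13*X (h(X, J) = -13*X - 4*(-2) = -13*X + 8 = 8 - 13*X)
h(-7, -18) - 1*120 = (8 - 13*(-7)) - 1*120 = (8 + 91) - 120 = 99 - 120 = -21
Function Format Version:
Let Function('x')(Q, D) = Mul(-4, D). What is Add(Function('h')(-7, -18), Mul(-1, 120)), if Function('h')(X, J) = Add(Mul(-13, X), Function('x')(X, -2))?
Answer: -21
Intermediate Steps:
Function('h')(X, J) = Add(8, Mul(-13, X)) (Function('h')(X, J) = Add(Mul(-13, X), Mul(-4, -2)) = Add(Mul(-13, X), 8) = Add(8, Mul(-13, X)))
Add(Function('h')(-7, -18), Mul(-1, 120)) = Add(Add(8, Mul(-13, -7)), Mul(-1, 120)) = Add(Add(8, 91), -120) = Add(99, -120) = -21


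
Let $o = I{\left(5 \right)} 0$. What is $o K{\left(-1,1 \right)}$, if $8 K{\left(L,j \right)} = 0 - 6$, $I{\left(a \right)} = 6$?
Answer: $0$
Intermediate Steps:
$o = 0$ ($o = 6 \cdot 0 = 0$)
$K{\left(L,j \right)} = - \frac{3}{4}$ ($K{\left(L,j \right)} = \frac{0 - 6}{8} = \frac{1}{8} \left(-6\right) = - \frac{3}{4}$)
$o K{\left(-1,1 \right)} = 0 \left(- \frac{3}{4}\right) = 0$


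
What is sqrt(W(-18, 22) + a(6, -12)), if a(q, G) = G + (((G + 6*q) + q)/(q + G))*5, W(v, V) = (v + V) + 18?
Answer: I*sqrt(15) ≈ 3.873*I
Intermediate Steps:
W(v, V) = 18 + V + v (W(v, V) = (V + v) + 18 = 18 + V + v)
a(q, G) = G + 5*(G + 7*q)/(G + q) (a(q, G) = G + ((G + 7*q)/(G + q))*5 = G + 5*(G + 7*q)/(G + q))
sqrt(W(-18, 22) + a(6, -12)) = sqrt((18 + 22 - 18) + ((-12)**2 + 5*(-12) + 35*6 - 12*6)/(-12 + 6)) = sqrt(22 + (144 - 60 + 210 - 72)/(-6)) = sqrt(22 - 1/6*222) = sqrt(22 - 37) = sqrt(-15) = I*sqrt(15)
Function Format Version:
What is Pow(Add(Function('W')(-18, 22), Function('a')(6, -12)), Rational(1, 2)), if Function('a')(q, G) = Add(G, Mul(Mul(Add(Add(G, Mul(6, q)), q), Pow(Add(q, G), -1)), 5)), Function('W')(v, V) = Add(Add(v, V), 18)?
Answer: Mul(I, Pow(15, Rational(1, 2))) ≈ Mul(3.8730, I)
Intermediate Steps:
Function('W')(v, V) = Add(18, V, v) (Function('W')(v, V) = Add(Add(V, v), 18) = Add(18, V, v))
Function('a')(q, G) = Add(G, Mul(5, Pow(Add(G, q), -1), Add(G, Mul(7, q)))) (Function('a')(q, G) = Add(G, Mul(Mul(Add(G, Mul(7, q)), Pow(Add(G, q), -1)), 5)) = Add(G, Mul(Mul(Pow(Add(G, q), -1), Add(G, Mul(7, q))), 5)) = Add(G, Mul(5, Pow(Add(G, q), -1), Add(G, Mul(7, q)))))
Pow(Add(Function('W')(-18, 22), Function('a')(6, -12)), Rational(1, 2)) = Pow(Add(Add(18, 22, -18), Mul(Pow(Add(-12, 6), -1), Add(Pow(-12, 2), Mul(5, -12), Mul(35, 6), Mul(-12, 6)))), Rational(1, 2)) = Pow(Add(22, Mul(Pow(-6, -1), Add(144, -60, 210, -72))), Rational(1, 2)) = Pow(Add(22, Mul(Rational(-1, 6), 222)), Rational(1, 2)) = Pow(Add(22, -37), Rational(1, 2)) = Pow(-15, Rational(1, 2)) = Mul(I, Pow(15, Rational(1, 2)))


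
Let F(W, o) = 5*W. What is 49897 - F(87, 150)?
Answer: 49462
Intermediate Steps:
49897 - F(87, 150) = 49897 - 5*87 = 49897 - 1*435 = 49897 - 435 = 49462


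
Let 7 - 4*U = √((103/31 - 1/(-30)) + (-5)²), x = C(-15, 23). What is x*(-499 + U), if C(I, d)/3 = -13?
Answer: 77571/4 + 13*√24525030/1240 ≈ 19445.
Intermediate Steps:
C(I, d) = -39 (C(I, d) = 3*(-13) = -39)
x = -39
U = 7/4 - √24525030/3720 (U = 7/4 - √((103/31 - 1/(-30)) + (-5)²)/4 = 7/4 - √((103*(1/31) - 1*(-1/30)) + 25)/4 = 7/4 - √((103/31 + 1/30) + 25)/4 = 7/4 - √(3121/930 + 25)/4 = 7/4 - √24525030/3720 ≈ 0.41874)
x*(-499 + U) = -39*(-499 + (7/4 - √24525030/3720)) = -39*(-1989/4 - √24525030/3720) = 77571/4 + 13*√24525030/1240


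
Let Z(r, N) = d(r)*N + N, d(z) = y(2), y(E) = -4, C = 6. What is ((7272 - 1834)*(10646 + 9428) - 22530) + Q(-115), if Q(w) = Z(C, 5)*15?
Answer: 109139657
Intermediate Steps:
d(z) = -4
Z(r, N) = -3*N (Z(r, N) = -4*N + N = -3*N)
Q(w) = -225 (Q(w) = -3*5*15 = -15*15 = -225)
((7272 - 1834)*(10646 + 9428) - 22530) + Q(-115) = ((7272 - 1834)*(10646 + 9428) - 22530) - 225 = (5438*20074 - 22530) - 225 = (109162412 - 22530) - 225 = 109139882 - 225 = 109139657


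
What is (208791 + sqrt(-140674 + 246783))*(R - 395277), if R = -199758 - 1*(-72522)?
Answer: -109096011783 - 522513*sqrt(106109) ≈ -1.0927e+11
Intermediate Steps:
R = -127236 (R = -199758 + 72522 = -127236)
(208791 + sqrt(-140674 + 246783))*(R - 395277) = (208791 + sqrt(-140674 + 246783))*(-127236 - 395277) = (208791 + sqrt(106109))*(-522513) = -109096011783 - 522513*sqrt(106109)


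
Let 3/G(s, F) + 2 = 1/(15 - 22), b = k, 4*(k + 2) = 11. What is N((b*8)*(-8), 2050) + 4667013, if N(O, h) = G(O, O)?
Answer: 23335058/5 ≈ 4.6670e+6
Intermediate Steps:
k = ¾ (k = -2 + (¼)*11 = -2 + 11/4 = ¾ ≈ 0.75000)
b = ¾ ≈ 0.75000
G(s, F) = -7/5 (G(s, F) = 3/(-2 + 1/(15 - 22)) = 3/(-2 + 1/(-7)) = 3/(-2 - ⅐) = 3/(-15/7) = 3*(-7/15) = -7/5)
N(O, h) = -7/5
N((b*8)*(-8), 2050) + 4667013 = -7/5 + 4667013 = 23335058/5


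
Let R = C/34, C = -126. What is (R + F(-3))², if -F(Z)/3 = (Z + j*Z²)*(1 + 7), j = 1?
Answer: 6305121/289 ≈ 21817.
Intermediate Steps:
F(Z) = -24*Z - 24*Z² (F(Z) = -3*(Z + 1*Z²)*(1 + 7) = -3*(Z + Z²)*8 = -3*(8*Z + 8*Z²) = -24*Z - 24*Z²)
R = -63/17 (R = -126/34 = -126*1/34 = -63/17 ≈ -3.7059)
(R + F(-3))² = (-63/17 - 24*(-3)*(1 - 3))² = (-63/17 - 24*(-3)*(-2))² = (-63/17 - 144)² = (-2511/17)² = 6305121/289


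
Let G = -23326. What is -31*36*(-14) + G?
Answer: -7702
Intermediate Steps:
-31*36*(-14) + G = -31*36*(-14) - 23326 = -1116*(-14) - 23326 = 15624 - 23326 = -7702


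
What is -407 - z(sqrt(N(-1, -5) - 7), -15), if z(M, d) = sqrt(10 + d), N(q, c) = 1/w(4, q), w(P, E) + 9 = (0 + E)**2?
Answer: -407 - I*sqrt(5) ≈ -407.0 - 2.2361*I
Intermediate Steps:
w(P, E) = -9 + E**2 (w(P, E) = -9 + (0 + E)**2 = -9 + E**2)
N(q, c) = 1/(-9 + q**2)
-407 - z(sqrt(N(-1, -5) - 7), -15) = -407 - sqrt(10 - 15) = -407 - sqrt(-5) = -407 - I*sqrt(5)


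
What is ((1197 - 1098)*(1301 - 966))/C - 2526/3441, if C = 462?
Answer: 1140947/16058 ≈ 71.052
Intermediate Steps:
((1197 - 1098)*(1301 - 966))/C - 2526/3441 = ((1197 - 1098)*(1301 - 966))/462 - 2526/3441 = (99*335)*(1/462) - 2526*1/3441 = 33165*(1/462) - 842/1147 = 1005/14 - 842/1147 = 1140947/16058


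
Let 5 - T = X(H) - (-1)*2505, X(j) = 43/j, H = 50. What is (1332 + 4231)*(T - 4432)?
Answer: -1928375009/50 ≈ -3.8567e+7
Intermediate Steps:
T = -125043/50 (T = 5 - (43/50 - (-1)*2505) = 5 - (43*(1/50) - 1*(-2505)) = 5 - (43/50 + 2505) = 5 - 1*125293/50 = 5 - 125293/50 = -125043/50 ≈ -2500.9)
(1332 + 4231)*(T - 4432) = (1332 + 4231)*(-125043/50 - 4432) = 5563*(-346643/50) = -1928375009/50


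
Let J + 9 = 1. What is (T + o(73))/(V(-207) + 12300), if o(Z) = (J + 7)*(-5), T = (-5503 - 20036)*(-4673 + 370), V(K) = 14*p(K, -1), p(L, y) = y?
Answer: 54947161/6143 ≈ 8944.7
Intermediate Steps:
J = -8 (J = -9 + 1 = -8)
V(K) = -14 (V(K) = 14*(-1) = -14)
T = 109894317 (T = -25539*(-4303) = 109894317)
o(Z) = 5 (o(Z) = (-8 + 7)*(-5) = -1*(-5) = 5)
(T + o(73))/(V(-207) + 12300) = (109894317 + 5)/(-14 + 12300) = 109894322/12286 = 109894322*(1/12286) = 54947161/6143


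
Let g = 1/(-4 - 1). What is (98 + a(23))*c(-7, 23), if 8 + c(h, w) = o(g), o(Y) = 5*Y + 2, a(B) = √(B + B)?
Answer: -686 - 7*√46 ≈ -733.48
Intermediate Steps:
a(B) = √2*√B (a(B) = √(2*B) = √2*√B)
g = -⅕ (g = 1/(-5) = -⅕ ≈ -0.20000)
o(Y) = 2 + 5*Y
c(h, w) = -7 (c(h, w) = -8 + (2 + 5*(-⅕)) = -8 + (2 - 1) = -8 + 1 = -7)
(98 + a(23))*c(-7, 23) = (98 + √2*√23)*(-7) = (98 + √46)*(-7) = -686 - 7*√46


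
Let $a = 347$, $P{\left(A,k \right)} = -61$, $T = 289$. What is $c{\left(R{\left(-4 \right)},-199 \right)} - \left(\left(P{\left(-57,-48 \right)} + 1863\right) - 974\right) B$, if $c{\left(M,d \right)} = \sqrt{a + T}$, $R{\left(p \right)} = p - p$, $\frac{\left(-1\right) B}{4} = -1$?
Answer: $-3312 + 2 \sqrt{159} \approx -3286.8$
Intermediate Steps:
$B = 4$ ($B = \left(-4\right) \left(-1\right) = 4$)
$R{\left(p \right)} = 0$
$c{\left(M,d \right)} = 2 \sqrt{159}$ ($c{\left(M,d \right)} = \sqrt{347 + 289} = \sqrt{636} = 2 \sqrt{159}$)
$c{\left(R{\left(-4 \right)},-199 \right)} - \left(\left(P{\left(-57,-48 \right)} + 1863\right) - 974\right) B = 2 \sqrt{159} - \left(\left(-61 + 1863\right) - 974\right) 4 = 2 \sqrt{159} - \left(1802 - 974\right) 4 = 2 \sqrt{159} - 828 \cdot 4 = 2 \sqrt{159} - 3312 = -3312 + 2 \sqrt{159}$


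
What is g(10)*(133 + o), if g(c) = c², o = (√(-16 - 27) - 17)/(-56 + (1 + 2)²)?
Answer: 626800/47 - 100*I*√43/47 ≈ 13336.0 - 13.952*I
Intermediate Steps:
o = 17/47 - I*√43/47 (o = (√(-43) - 17)/(-56 + 3²) = (I*√43 - 17)/(-56 + 9) = (-17 + I*√43)/(-47) = (-17 + I*√43)*(-1/47) = 17/47 - I*√43/47 ≈ 0.3617 - 0.13952*I)
g(10)*(133 + o) = 10²*(133 + (17/47 - I*√43/47)) = 100*(6268/47 - I*√43/47) = 626800/47 - 100*I*√43/47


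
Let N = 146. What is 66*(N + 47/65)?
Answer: 629442/65 ≈ 9683.7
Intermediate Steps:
66*(N + 47/65) = 66*(146 + 47/65) = 66*(9537/65) = 629442/65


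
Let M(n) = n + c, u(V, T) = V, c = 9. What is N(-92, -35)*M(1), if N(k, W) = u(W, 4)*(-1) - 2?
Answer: 330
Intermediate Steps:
M(n) = 9 + n (M(n) = n + 9 = 9 + n)
N(k, W) = -2 - W (N(k, W) = W*(-1) - 2 = -W - 2 = -2 - W)
N(-92, -35)*M(1) = (-2 - 1*(-35))*(9 + 1) = (-2 + 35)*10 = 33*10 = 330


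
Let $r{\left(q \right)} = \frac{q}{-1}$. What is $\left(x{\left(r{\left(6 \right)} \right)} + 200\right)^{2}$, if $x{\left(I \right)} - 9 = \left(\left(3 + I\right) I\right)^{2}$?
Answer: $284089$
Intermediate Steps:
$r{\left(q \right)} = - q$ ($r{\left(q \right)} = q \left(-1\right) = - q$)
$x{\left(I \right)} = 9 + I^{2} \left(3 + I\right)^{2}$ ($x{\left(I \right)} = 9 + \left(\left(3 + I\right) I\right)^{2} = 9 + \left(I \left(3 + I\right)\right)^{2} = 9 + I^{2} \left(3 + I\right)^{2}$)
$\left(x{\left(r{\left(6 \right)} \right)} + 200\right)^{2} = \left(\left(9 + \left(\left(-1\right) 6\right)^{2} \left(3 - 6\right)^{2}\right) + 200\right)^{2} = \left(\left(9 + \left(-6\right)^{2} \left(3 - 6\right)^{2}\right) + 200\right)^{2} = \left(\left(9 + 36 \left(-3\right)^{2}\right) + 200\right)^{2} = \left(\left(9 + 36 \cdot 9\right) + 200\right)^{2} = \left(\left(9 + 324\right) + 200\right)^{2} = \left(333 + 200\right)^{2} = 533^{2} = 284089$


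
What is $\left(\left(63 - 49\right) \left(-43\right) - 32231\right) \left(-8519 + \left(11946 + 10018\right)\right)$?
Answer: $-441439685$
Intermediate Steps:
$\left(\left(63 - 49\right) \left(-43\right) - 32231\right) \left(-8519 + \left(11946 + 10018\right)\right) = \left(14 \left(-43\right) - 32231\right) \left(-8519 + 21964\right) = \left(-602 - 32231\right) 13445 = \left(-32833\right) 13445 = -441439685$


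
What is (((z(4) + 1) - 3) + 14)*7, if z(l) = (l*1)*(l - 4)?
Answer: 84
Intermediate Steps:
z(l) = l*(-4 + l)
(((z(4) + 1) - 3) + 14)*7 = (((4*(-4 + 4) + 1) - 3) + 14)*7 = (((4*0 + 1) - 3) + 14)*7 = (((0 + 1) - 3) + 14)*7 = ((1 - 3) + 14)*7 = (-2 + 14)*7 = 12*7 = 84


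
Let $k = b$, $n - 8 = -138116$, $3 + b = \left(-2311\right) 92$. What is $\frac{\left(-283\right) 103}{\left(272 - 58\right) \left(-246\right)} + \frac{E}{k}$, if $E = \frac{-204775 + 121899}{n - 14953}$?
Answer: $\frac{948593424623591}{1713197088327660} \approx 0.5537$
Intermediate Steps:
$b = -212615$ ($b = -3 - 212612 = -212615$)
$n = -138108$ ($n = 8 - 138116 = -138108$)
$k = -212615$
$E = \frac{82876}{153061}$ ($E = \frac{-204775 + 121899}{-138108 - 14953} = - \frac{82876}{-153061} = \left(-82876\right) \left(- \frac{1}{153061}\right) = \frac{82876}{153061} \approx 0.54146$)
$\frac{\left(-283\right) 103}{\left(272 - 58\right) \left(-246\right)} + \frac{E}{k} = \frac{\left(-283\right) 103}{\left(272 - 58\right) \left(-246\right)} + \frac{82876}{153061 \left(-212615\right)} = - \frac{29149}{214 \left(-246\right)} + \frac{82876}{153061} \left(- \frac{1}{212615}\right) = - \frac{29149}{-52644} - \frac{82876}{32543064515} = \left(-29149\right) \left(- \frac{1}{52644}\right) - \frac{82876}{32543064515} = \frac{29149}{52644} - \frac{82876}{32543064515} = \frac{948593424623591}{1713197088327660}$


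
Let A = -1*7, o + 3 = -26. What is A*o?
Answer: 203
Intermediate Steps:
o = -29 (o = -3 - 26 = -29)
A = -7
A*o = -7*(-29) = 203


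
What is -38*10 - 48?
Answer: -428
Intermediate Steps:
-38*10 - 48 = -380 - 48 = -428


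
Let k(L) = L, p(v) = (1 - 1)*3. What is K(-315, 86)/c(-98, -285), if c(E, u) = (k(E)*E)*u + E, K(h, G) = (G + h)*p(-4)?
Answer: 0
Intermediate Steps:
p(v) = 0 (p(v) = 0*3 = 0)
K(h, G) = 0 (K(h, G) = (G + h)*0 = 0)
c(E, u) = E + u*E² (c(E, u) = (E*E)*u + E = E²*u + E = u*E² + E = E + u*E²)
K(-315, 86)/c(-98, -285) = 0/((-98*(1 - 98*(-285)))) = 0/((-98*(1 + 27930))) = 0/((-98*27931)) = 0/(-2737238) = 0*(-1/2737238) = 0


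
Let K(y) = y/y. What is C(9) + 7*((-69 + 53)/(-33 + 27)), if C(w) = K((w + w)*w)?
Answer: 59/3 ≈ 19.667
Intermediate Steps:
K(y) = 1
C(w) = 1
C(9) + 7*((-69 + 53)/(-33 + 27)) = 1 + 7*((-69 + 53)/(-33 + 27)) = 1 + 7*(-16/(-6)) = 1 + 7*(-16*(-1/6)) = 1 + 7*(8/3) = 1 + 56/3 = 59/3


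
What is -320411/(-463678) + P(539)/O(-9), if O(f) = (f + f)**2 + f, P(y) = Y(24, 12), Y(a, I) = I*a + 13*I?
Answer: 102267499/48686190 ≈ 2.1005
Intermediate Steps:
Y(a, I) = 13*I + I*a
P(y) = 444 (P(y) = 12*(13 + 24) = 12*37 = 444)
O(f) = f + 4*f**2 (O(f) = (2*f)**2 + f = 4*f**2 + f = f + 4*f**2)
-320411/(-463678) + P(539)/O(-9) = -320411/(-463678) + 444/((-9*(1 + 4*(-9)))) = -320411*(-1/463678) + 444/((-9*(1 - 36))) = 320411/463678 + 444/((-9*(-35))) = 320411/463678 + 444/315 = 320411/463678 + 444*(1/315) = 320411/463678 + 148/105 = 102267499/48686190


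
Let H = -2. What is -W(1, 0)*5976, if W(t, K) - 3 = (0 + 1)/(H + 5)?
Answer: -19920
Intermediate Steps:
W(t, K) = 10/3 (W(t, K) = 3 + (0 + 1)/(-2 + 5) = 3 + 1/3 = 10/3)
-W(1, 0)*5976 = -10*5976/3 = -1*19920 = -19920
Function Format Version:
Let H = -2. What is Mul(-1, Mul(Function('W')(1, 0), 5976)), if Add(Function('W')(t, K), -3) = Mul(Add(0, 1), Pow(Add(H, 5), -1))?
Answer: -19920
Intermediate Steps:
Function('W')(t, K) = Rational(10, 3) (Function('W')(t, K) = Add(3, Mul(Add(0, 1), Pow(Add(-2, 5), -1))) = Add(3, Mul(1, Pow(3, -1))) = Add(3, Mul(1, Rational(1, 3))) = Add(3, Rational(1, 3)) = Rational(10, 3))
Mul(-1, Mul(Function('W')(1, 0), 5976)) = Mul(-1, Mul(Rational(10, 3), 5976)) = Mul(-1, 19920) = -19920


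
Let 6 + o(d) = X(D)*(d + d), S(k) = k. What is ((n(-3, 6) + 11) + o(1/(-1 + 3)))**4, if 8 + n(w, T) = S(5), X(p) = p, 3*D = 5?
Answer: 14641/81 ≈ 180.75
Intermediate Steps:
D = 5/3 (D = (1/3)*5 = 5/3 ≈ 1.6667)
n(w, T) = -3 (n(w, T) = -8 + 5 = -3)
o(d) = -6 + 10*d/3 (o(d) = -6 + 5*(d + d)/3 = -6 + 5*(2*d)/3 = -6 + 10*d/3)
((n(-3, 6) + 11) + o(1/(-1 + 3)))**4 = ((-3 + 11) + (-6 + 10/(3*(-1 + 3))))**4 = (8 + (-6 + (10/3)/2))**4 = (8 + (-6 + (10/3)*(1/2)))**4 = (8 + (-6 + 5/3))**4 = (8 - 13/3)**4 = (11/3)**4 = 14641/81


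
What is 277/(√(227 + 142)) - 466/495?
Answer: -466/495 + 277*√41/123 ≈ 13.479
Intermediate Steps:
277/(√(227 + 142)) - 466/495 = 277/(√369) - 466*1/495 = 277/((3*√41)) - 466/495 = 277*(√41/123) - 466/495 = 277*√41/123 - 466/495 = -466/495 + 277*√41/123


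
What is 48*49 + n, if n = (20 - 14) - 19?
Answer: 2339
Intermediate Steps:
n = -13 (n = 6 - 19 = -13)
48*49 + n = 48*49 - 13 = 2352 - 13 = 2339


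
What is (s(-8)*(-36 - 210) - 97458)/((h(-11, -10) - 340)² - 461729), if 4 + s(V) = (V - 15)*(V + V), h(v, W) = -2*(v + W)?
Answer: 187002/372925 ≈ 0.50145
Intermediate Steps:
h(v, W) = -2*W - 2*v (h(v, W) = -2*(W + v) = -2*W - 2*v)
s(V) = -4 + 2*V*(-15 + V) (s(V) = -4 + (V - 15)*(V + V) = -4 + (-15 + V)*(2*V) = -4 + 2*V*(-15 + V))
(s(-8)*(-36 - 210) - 97458)/((h(-11, -10) - 340)² - 461729) = ((-4 - 30*(-8) + 2*(-8)²)*(-36 - 210) - 97458)/(((-2*(-10) - 2*(-11)) - 340)² - 461729) = ((-4 + 240 + 2*64)*(-246) - 97458)/(((20 + 22) - 340)² - 461729) = ((-4 + 240 + 128)*(-246) - 97458)/((42 - 340)² - 461729) = (364*(-246) - 97458)/((-298)² - 461729) = (-89544 - 97458)/(88804 - 461729) = -187002/(-372925) = -187002*(-1/372925) = 187002/372925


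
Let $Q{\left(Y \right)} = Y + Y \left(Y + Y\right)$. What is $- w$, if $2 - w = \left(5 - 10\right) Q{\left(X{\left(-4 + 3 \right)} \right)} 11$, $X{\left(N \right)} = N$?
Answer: $-57$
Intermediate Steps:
$Q{\left(Y \right)} = Y + 2 Y^{2}$ ($Q{\left(Y \right)} = Y + Y 2 Y = Y + 2 Y^{2}$)
$w = 57$ ($w = 2 - \left(5 - 10\right) \left(-4 + 3\right) \left(1 + 2 \left(-4 + 3\right)\right) 11 = 2 - - 5 \left(- (1 + 2 \left(-1\right))\right) 11 = 2 - - 5 \left(- (1 - 2)\right) 11 = 2 - - 5 \left(\left(-1\right) \left(-1\right)\right) 11 = 2 - \left(-5\right) 1 \cdot 11 = 2 - \left(-5\right) 11 = 2 - -55 = 2 + 55 = 57$)
$- w = \left(-1\right) 57 = -57$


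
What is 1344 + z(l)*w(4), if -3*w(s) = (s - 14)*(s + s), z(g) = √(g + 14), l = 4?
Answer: 1344 + 80*√2 ≈ 1457.1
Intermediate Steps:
z(g) = √(14 + g)
w(s) = -2*s*(-14 + s)/3 (w(s) = -(s - 14)*(s + s)/3 = -(-14 + s)*2*s/3 = -2*s*(-14 + s)/3)
1344 + z(l)*w(4) = 1344 + √(14 + 4)*((⅔)*4*(14 - 1*4)) = 1344 + √18*((⅔)*4*(14 - 4)) = 1344 + (3*√2)*((⅔)*4*10) = 1344 + (3*√2)*(80/3) = 1344 + 80*√2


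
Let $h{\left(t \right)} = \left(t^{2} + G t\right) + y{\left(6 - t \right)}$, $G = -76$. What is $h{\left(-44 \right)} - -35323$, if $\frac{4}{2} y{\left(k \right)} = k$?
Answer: $40628$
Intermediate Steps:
$y{\left(k \right)} = \frac{k}{2}$
$h{\left(t \right)} = 3 + t^{2} - \frac{153 t}{2}$ ($h{\left(t \right)} = \left(t^{2} - 76 t\right) + \frac{6 - t}{2} = \left(t^{2} - 76 t\right) - \left(-3 + \frac{t}{2}\right) = 3 + t^{2} - \frac{153 t}{2}$)
$h{\left(-44 \right)} - -35323 = \left(3 + \left(-44\right)^{2} - -3366\right) - -35323 = \left(3 + 1936 + 3366\right) + 35323 = 5305 + 35323 = 40628$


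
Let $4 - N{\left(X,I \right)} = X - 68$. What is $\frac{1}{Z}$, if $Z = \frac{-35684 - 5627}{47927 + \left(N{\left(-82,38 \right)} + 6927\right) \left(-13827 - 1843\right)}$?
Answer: $\frac{110911343}{41311} \approx 2684.8$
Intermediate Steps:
$N{\left(X,I \right)} = 72 - X$ ($N{\left(X,I \right)} = 4 - \left(X - 68\right) = 4 - \left(-68 + X\right) = 72 - X$)
$Z = \frac{41311}{110911343}$ ($Z = \frac{-35684 - 5627}{47927 + \left(\left(72 - -82\right) + 6927\right) \left(-13827 - 1843\right)} = - \frac{41311}{47927 + \left(\left(72 + 82\right) + 6927\right) \left(-15670\right)} = - \frac{41311}{47927 + \left(154 + 6927\right) \left(-15670\right)} = - \frac{41311}{47927 + 7081 \left(-15670\right)} = - \frac{41311}{47927 - 110959270} = - \frac{41311}{-110911343} = \left(-41311\right) \left(- \frac{1}{110911343}\right) = \frac{41311}{110911343} \approx 0.00037247$)
$\frac{1}{Z} = \frac{1}{\frac{41311}{110911343}} = \frac{110911343}{41311}$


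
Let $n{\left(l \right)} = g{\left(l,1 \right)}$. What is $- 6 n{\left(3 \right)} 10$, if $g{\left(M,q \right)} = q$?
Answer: $-60$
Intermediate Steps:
$n{\left(l \right)} = 1$
$- 6 n{\left(3 \right)} 10 = \left(-6\right) 1 \cdot 10 = \left(-6\right) 10 = -60$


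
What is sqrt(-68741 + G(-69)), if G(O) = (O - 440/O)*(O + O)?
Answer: I*sqrt(60099) ≈ 245.15*I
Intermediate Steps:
G(O) = 2*O*(O - 440/O) (G(O) = (O - 440/O)*(2*O) = 2*O*(O - 440/O))
sqrt(-68741 + G(-69)) = sqrt(-68741 + (-880 + 2*(-69)**2)) = sqrt(-68741 + (-880 + 2*4761)) = sqrt(-68741 + (-880 + 9522)) = sqrt(-68741 + 8642) = sqrt(-60099) = I*sqrt(60099)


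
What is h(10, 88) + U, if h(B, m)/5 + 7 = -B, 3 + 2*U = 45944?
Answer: 45771/2 ≈ 22886.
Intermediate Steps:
U = 45941/2 (U = -3/2 + (½)*45944 = -3/2 + 22972 = 45941/2 ≈ 22971.)
h(B, m) = -35 - 5*B (h(B, m) = -35 + 5*(-B) = -35 - 5*B)
h(10, 88) + U = (-35 - 5*10) + 45941/2 = (-35 - 50) + 45941/2 = -85 + 45941/2 = 45771/2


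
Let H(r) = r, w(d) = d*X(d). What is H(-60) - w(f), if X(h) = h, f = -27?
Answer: -789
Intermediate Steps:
w(d) = d² (w(d) = d*d = d²)
H(-60) - w(f) = -60 - 1*(-27)² = -60 - 1*729 = -60 - 729 = -789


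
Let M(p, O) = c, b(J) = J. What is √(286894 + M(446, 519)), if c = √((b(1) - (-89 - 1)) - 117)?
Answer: √(286894 + I*√26) ≈ 535.63 + 0.005*I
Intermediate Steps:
c = I*√26 (c = √((1 - (-89 - 1)) - 117) = √((1 - 1*(-90)) - 117) = √((1 + 90) - 117) = √(91 - 117) = √(-26) = I*√26 ≈ 5.099*I)
M(p, O) = I*√26
√(286894 + M(446, 519)) = √(286894 + I*√26)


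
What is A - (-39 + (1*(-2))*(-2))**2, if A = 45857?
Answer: 44632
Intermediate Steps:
A - (-39 + (1*(-2))*(-2))**2 = 45857 - (-39 + (1*(-2))*(-2))**2 = 45857 - (-39 - 2*(-2))**2 = 45857 - (-39 + 4)**2 = 45857 - 1*(-35)**2 = 45857 - 1*1225 = 45857 - 1225 = 44632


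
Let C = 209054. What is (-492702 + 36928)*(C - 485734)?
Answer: 126103550320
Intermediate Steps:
(-492702 + 36928)*(C - 485734) = (-492702 + 36928)*(209054 - 485734) = -455774*(-276680) = 126103550320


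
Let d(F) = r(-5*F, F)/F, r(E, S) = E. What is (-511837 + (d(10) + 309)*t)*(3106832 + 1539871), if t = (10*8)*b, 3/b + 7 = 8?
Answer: -2039331072531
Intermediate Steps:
b = 3 (b = 3/(-7 + 8) = 3/1 = 3*1 = 3)
t = 240 (t = (10*8)*3 = 80*3 = 240)
d(F) = -5 (d(F) = (-5*F)/F = -5)
(-511837 + (d(10) + 309)*t)*(3106832 + 1539871) = (-511837 + (-5 + 309)*240)*(3106832 + 1539871) = (-511837 + 304*240)*4646703 = (-511837 + 72960)*4646703 = -438877*4646703 = -2039331072531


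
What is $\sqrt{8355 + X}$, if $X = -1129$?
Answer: $\sqrt{7226} \approx 85.006$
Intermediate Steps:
$\sqrt{8355 + X} = \sqrt{8355 - 1129} = \sqrt{7226}$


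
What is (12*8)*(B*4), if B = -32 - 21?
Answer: -20352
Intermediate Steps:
B = -53
(12*8)*(B*4) = (12*8)*(-53*4) = 96*(-212) = -20352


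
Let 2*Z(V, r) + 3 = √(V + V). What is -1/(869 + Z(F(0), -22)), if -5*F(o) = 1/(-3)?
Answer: -52050/45153373 + 2*√30/45153373 ≈ -0.0011525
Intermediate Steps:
F(o) = 1/15 (F(o) = -⅕/(-3) = -⅕*(-⅓) = 1/15)
Z(V, r) = -3/2 + √2*√V/2 (Z(V, r) = -3/2 + √(V + V)/2 = -3/2 + √(2*V)/2 = -3/2 + (√2*√V)/2 = -3/2 + √2*√V/2)
-1/(869 + Z(F(0), -22)) = -1/(869 + (-3/2 + √2*√(1/15)/2)) = -1/(869 + (-3/2 + √2*(√15/15)/2)) = -1/(869 + (-3/2 + √30/30)) = -1/(1735/2 + √30/30)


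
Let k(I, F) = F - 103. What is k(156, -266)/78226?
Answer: -369/78226 ≈ -0.0047171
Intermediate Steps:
k(I, F) = -103 + F
k(156, -266)/78226 = (-103 - 266)/78226 = -369*1/78226 = -369/78226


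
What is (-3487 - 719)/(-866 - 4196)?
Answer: 2103/2531 ≈ 0.83090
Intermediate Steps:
(-3487 - 719)/(-866 - 4196) = -4206/(-5062) = -4206*(-1/5062) = 2103/2531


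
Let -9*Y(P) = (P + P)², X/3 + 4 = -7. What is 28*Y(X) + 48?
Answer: -13504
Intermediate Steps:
X = -33 (X = -12 + 3*(-7) = -12 - 21 = -33)
Y(P) = -4*P²/9 (Y(P) = -(P + P)²/9 = -4*P²/9)
28*Y(X) + 48 = 28*(-4/9*(-33)²) + 48 = 28*(-4/9*1089) + 48 = 28*(-484) + 48 = -13552 + 48 = -13504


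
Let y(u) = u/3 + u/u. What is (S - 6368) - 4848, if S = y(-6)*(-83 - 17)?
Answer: -11116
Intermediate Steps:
y(u) = 1 + u/3 (y(u) = u*(⅓) + 1 = u/3 + 1 = 1 + u/3)
S = 100 (S = (1 + (⅓)*(-6))*(-83 - 17) = (1 - 2)*(-100) = -1*(-100) = 100)
(S - 6368) - 4848 = (100 - 6368) - 4848 = -6268 - 4848 = -11116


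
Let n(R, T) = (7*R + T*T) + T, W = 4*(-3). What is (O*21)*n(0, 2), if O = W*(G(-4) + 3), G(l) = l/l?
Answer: -6048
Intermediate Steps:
G(l) = 1
W = -12
O = -48 (O = -12*(1 + 3) = -12*4 = -48)
n(R, T) = T + T² + 7*R (n(R, T) = (7*R + T²) + T = (T² + 7*R) + T = T + T² + 7*R)
(O*21)*n(0, 2) = (-48*21)*(2 + 2² + 7*0) = -1008*(2 + 4 + 0) = -1008*6 = -6048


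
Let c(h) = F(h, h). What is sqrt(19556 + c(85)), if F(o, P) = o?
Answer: sqrt(19641) ≈ 140.15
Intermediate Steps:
c(h) = h
sqrt(19556 + c(85)) = sqrt(19556 + 85) = sqrt(19641)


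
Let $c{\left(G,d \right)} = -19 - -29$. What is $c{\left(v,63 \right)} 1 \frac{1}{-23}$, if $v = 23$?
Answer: $- \frac{10}{23} \approx -0.43478$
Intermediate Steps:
$c{\left(G,d \right)} = 10$ ($c{\left(G,d \right)} = -19 + 29 = 10$)
$c{\left(v,63 \right)} 1 \frac{1}{-23} = 10 \cdot 1 \frac{1}{-23} = 10 \cdot 1 \left(- \frac{1}{23}\right) = 10 \left(- \frac{1}{23}\right) = - \frac{10}{23}$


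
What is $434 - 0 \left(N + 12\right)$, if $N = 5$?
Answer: $434$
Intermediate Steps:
$434 - 0 \left(N + 12\right) = 434 - 0 \left(5 + 12\right) = 434 - 0 \cdot 17 = 434 - 0 = 434 + 0 = 434$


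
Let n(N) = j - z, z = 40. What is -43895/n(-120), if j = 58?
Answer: -43895/18 ≈ -2438.6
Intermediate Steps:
n(N) = 18 (n(N) = 58 - 1*40 = 58 - 40 = 18)
-43895/n(-120) = -43895/18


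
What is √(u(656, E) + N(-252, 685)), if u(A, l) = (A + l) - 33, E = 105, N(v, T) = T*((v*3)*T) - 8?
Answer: 6*I*√9853705 ≈ 18834.0*I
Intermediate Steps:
N(v, T) = -8 + 3*v*T² (N(v, T) = T*((3*v)*T) - 8 = T*(3*T*v) - 8 = 3*v*T² - 8 = -8 + 3*v*T²)
u(A, l) = -33 + A + l
√(u(656, E) + N(-252, 685)) = √((-33 + 656 + 105) + (-8 + 3*(-252)*685²)) = √(728 + (-8 + 3*(-252)*469225)) = √(728 + (-8 - 354734100)) = √(728 - 354734108) = √(-354733380) = 6*I*√9853705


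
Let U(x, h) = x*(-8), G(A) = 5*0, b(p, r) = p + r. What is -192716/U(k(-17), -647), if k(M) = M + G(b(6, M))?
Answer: -48179/34 ≈ -1417.0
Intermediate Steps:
G(A) = 0
k(M) = M (k(M) = M + 0 = M)
U(x, h) = -8*x
-192716/U(k(-17), -647) = -192716/((-8*(-17))) = -192716/136 = -192716*1/136 = -48179/34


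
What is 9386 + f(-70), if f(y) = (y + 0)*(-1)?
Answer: 9456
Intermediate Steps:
f(y) = -y (f(y) = y*(-1) = -y)
9386 + f(-70) = 9386 - 1*(-70) = 9386 + 70 = 9456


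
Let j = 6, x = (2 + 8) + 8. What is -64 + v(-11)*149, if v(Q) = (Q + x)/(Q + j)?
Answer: -1363/5 ≈ -272.60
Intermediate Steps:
x = 18 (x = 10 + 8 = 18)
v(Q) = (18 + Q)/(6 + Q) (v(Q) = (Q + 18)/(Q + 6) = (18 + Q)/(6 + Q))
-64 + v(-11)*149 = -64 + ((18 - 11)/(6 - 11))*149 = -64 + (7/(-5))*149 = -64 - ⅕*7*149 = -64 - 7/5*149 = -64 - 1043/5 = -1363/5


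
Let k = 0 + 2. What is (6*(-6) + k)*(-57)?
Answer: 1938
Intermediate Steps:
k = 2
(6*(-6) + k)*(-57) = (6*(-6) + 2)*(-57) = (-36 + 2)*(-57) = -34*(-57) = 1938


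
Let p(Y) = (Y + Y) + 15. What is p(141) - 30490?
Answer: -30193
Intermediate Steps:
p(Y) = 15 + 2*Y (p(Y) = 2*Y + 15 = 15 + 2*Y)
p(141) - 30490 = (15 + 2*141) - 30490 = (15 + 282) - 30490 = 297 - 30490 = -30193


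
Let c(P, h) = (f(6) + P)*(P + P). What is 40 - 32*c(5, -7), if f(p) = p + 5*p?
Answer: -13080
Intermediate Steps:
f(p) = 6*p
c(P, h) = 2*P*(36 + P) (c(P, h) = (6*6 + P)*(P + P) = (36 + P)*(2*P) = 2*P*(36 + P))
40 - 32*c(5, -7) = 40 - 64*5*(36 + 5) = 40 - 64*5*41 = 40 - 32*410 = 40 - 13120 = -13080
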